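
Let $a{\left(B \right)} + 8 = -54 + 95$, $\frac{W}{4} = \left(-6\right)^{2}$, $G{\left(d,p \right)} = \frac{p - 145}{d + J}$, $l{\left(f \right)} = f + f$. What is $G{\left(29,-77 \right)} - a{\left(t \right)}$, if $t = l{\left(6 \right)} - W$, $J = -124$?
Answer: $- \frac{2913}{95} \approx -30.663$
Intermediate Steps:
$l{\left(f \right)} = 2 f$
$G{\left(d,p \right)} = \frac{-145 + p}{-124 + d}$ ($G{\left(d,p \right)} = \frac{p - 145}{d - 124} = \frac{-145 + p}{-124 + d}$)
$W = 144$ ($W = 4 \left(-6\right)^{2} = 4 \cdot 36 = 144$)
$t = -132$ ($t = 2 \cdot 6 - 144 = 12 - 144 = -132$)
$a{\left(B \right)} = 33$ ($a{\left(B \right)} = -8 + \left(-54 + 95\right) = -8 + 41 = 33$)
$G{\left(29,-77 \right)} - a{\left(t \right)} = \frac{-145 - 77}{-124 + 29} - 33 = \frac{1}{-95} \left(-222\right) - 33 = \left(- \frac{1}{95}\right) \left(-222\right) - 33 = \frac{222}{95} - 33 = - \frac{2913}{95}$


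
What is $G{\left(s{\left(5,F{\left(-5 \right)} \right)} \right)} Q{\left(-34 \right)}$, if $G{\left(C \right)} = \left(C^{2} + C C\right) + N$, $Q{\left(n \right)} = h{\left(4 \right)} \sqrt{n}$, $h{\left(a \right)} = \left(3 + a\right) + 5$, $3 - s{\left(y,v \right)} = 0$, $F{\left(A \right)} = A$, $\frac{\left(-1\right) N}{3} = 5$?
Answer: $36 i \sqrt{34} \approx 209.91 i$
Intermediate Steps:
$N = -15$ ($N = \left(-3\right) 5 = -15$)
$s{\left(y,v \right)} = 3$ ($s{\left(y,v \right)} = 3 - 0 = 3 + 0 = 3$)
$h{\left(a \right)} = 8 + a$
$Q{\left(n \right)} = 12 \sqrt{n}$ ($Q{\left(n \right)} = \left(8 + 4\right) \sqrt{n} = 12 \sqrt{n}$)
$G{\left(C \right)} = -15 + 2 C^{2}$ ($G{\left(C \right)} = \left(C^{2} + C C\right) - 15 = \left(C^{2} + C^{2}\right) - 15 = 2 C^{2} - 15 = -15 + 2 C^{2}$)
$G{\left(s{\left(5,F{\left(-5 \right)} \right)} \right)} Q{\left(-34 \right)} = \left(-15 + 2 \cdot 3^{2}\right) 12 \sqrt{-34} = \left(-15 + 2 \cdot 9\right) 12 i \sqrt{34} = \left(-15 + 18\right) 12 i \sqrt{34} = 3 \cdot 12 i \sqrt{34} = 36 i \sqrt{34}$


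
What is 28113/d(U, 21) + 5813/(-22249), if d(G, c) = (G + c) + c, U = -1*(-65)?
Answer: 624864146/2380643 ≈ 262.48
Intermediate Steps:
U = 65
d(G, c) = G + 2*c
28113/d(U, 21) + 5813/(-22249) = 28113/(65 + 2*21) + 5813/(-22249) = 28113/(65 + 42) + 5813*(-1/22249) = 28113/107 - 5813/22249 = 624864146/2380643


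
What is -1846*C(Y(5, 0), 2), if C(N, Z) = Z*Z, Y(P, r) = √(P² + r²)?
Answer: -7384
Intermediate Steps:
C(N, Z) = Z²
-1846*C(Y(5, 0), 2) = -1846*2² = -1846*4 = -7384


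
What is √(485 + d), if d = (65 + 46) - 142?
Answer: √454 ≈ 21.307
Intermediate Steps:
d = -31 (d = 111 - 142 = -31)
√(485 + d) = √(485 - 31) = √454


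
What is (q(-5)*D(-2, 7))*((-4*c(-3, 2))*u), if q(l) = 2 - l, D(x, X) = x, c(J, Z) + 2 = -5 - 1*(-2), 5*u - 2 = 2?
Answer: -224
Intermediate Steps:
u = ⅘ (u = ⅖ + (⅕)*2 = ⅖ + ⅖ = ⅘ ≈ 0.80000)
c(J, Z) = -5 (c(J, Z) = -2 + (-5 - 1*(-2)) = -2 + (-5 + 2) = -2 - 3 = -5)
(q(-5)*D(-2, 7))*((-4*c(-3, 2))*u) = ((2 - 1*(-5))*(-2))*(-4*(-5)*(⅘)) = ((2 + 5)*(-2))*(20*(⅘)) = (7*(-2))*16 = -14*16 = -224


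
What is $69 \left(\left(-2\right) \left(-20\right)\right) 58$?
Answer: $160080$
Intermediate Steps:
$69 \left(\left(-2\right) \left(-20\right)\right) 58 = 69 \cdot 40 \cdot 58 = 2760 \cdot 58 = 160080$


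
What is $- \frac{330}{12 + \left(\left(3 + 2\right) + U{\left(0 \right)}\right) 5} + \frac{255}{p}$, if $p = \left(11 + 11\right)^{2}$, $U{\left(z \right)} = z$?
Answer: $- \frac{150285}{17908} \approx -8.3921$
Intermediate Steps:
$p = 484$ ($p = 22^{2} = 484$)
$- \frac{330}{12 + \left(\left(3 + 2\right) + U{\left(0 \right)}\right) 5} + \frac{255}{p} = - \frac{330}{12 + \left(\left(3 + 2\right) + 0\right) 5} + \frac{255}{484} = - \frac{330}{12 + \left(5 + 0\right) 5} + 255 \cdot \frac{1}{484} = - \frac{330}{12 + 5 \cdot 5} + \frac{255}{484} = - \frac{330}{12 + 25} + \frac{255}{484} = - \frac{330}{37} + \frac{255}{484} = - \frac{150285}{17908}$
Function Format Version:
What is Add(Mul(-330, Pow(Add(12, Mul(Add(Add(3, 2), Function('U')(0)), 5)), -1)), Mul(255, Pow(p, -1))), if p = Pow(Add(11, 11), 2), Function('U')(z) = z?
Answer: Rational(-150285, 17908) ≈ -8.3921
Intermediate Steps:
p = 484 (p = Pow(22, 2) = 484)
Add(Mul(-330, Pow(Add(12, Mul(Add(Add(3, 2), Function('U')(0)), 5)), -1)), Mul(255, Pow(p, -1))) = Add(Mul(-330, Pow(Add(12, Mul(Add(Add(3, 2), 0), 5)), -1)), Mul(255, Pow(484, -1))) = Add(Mul(-330, Pow(Add(12, Mul(Add(5, 0), 5)), -1)), Mul(255, Rational(1, 484))) = Add(Mul(-330, Pow(Add(12, Mul(5, 5)), -1)), Rational(255, 484)) = Add(Mul(-330, Pow(Add(12, 25), -1)), Rational(255, 484)) = Add(Mul(-330, Pow(37, -1)), Rational(255, 484)) = Add(Mul(-330, Rational(1, 37)), Rational(255, 484)) = Add(Rational(-330, 37), Rational(255, 484)) = Rational(-150285, 17908)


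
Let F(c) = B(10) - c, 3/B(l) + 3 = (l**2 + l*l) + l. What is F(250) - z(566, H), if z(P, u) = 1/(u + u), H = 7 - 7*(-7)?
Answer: -1931957/7728 ≈ -249.99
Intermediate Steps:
H = 56 (H = 7 + 49 = 56)
z(P, u) = 1/(2*u)
B(l) = 3/(-3 + l + 2*l**2) (B(l) = 3/(-3 + ((l**2 + l*l) + l)) = 3/(-3 + ((l**2 + l**2) + l)) = 3/(-3 + (2*l**2 + l)) = 3/(-3 + (l + 2*l**2)) = 3/(-3 + l + 2*l**2))
F(c) = 1/69 - c (F(c) = 3/(-3 + 10 + 2*10**2) - c = 3/(-3 + 10 + 2*100) - c = 3/(-3 + 10 + 200) - c = 3/207 - c = 3*(1/207) - c = 1/69 - c)
F(250) - z(566, H) = (1/69 - 1*250) - 1/(2*56) = (1/69 - 250) - 1/(2*56) = -17249/69 - 1*1/112 = -17249/69 - 1/112 = -1931957/7728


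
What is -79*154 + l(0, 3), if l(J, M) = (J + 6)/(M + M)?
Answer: -12165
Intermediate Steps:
l(J, M) = (6 + J)/(2*M) (l(J, M) = (6 + J)/((2*M)) = (6 + J)*(1/(2*M)) = (6 + J)/(2*M))
-79*154 + l(0, 3) = -79*154 + (½)*(6 + 0)/3 = -12166 + (½)*(⅓)*6 = -12166 + 1 = -12165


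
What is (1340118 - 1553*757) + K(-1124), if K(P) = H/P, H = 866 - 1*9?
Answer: 184893771/1124 ≈ 1.6450e+5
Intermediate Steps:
H = 857 (H = 866 - 9 = 857)
K(P) = 857/P
(1340118 - 1553*757) + K(-1124) = (1340118 - 1553*757) + 857/(-1124) = (1340118 - 1175621) + 857*(-1/1124) = 164497 - 857/1124 = 184893771/1124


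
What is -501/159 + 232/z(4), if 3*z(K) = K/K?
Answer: 36721/53 ≈ 692.85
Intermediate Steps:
z(K) = 1/3 (z(K) = (K/K)/3 = (1/3)*1 = 1/3)
-501/159 + 232/z(4) = -501/159 + 232/(1/3) = -501*1/159 + 232*3 = -167/53 + 696 = 36721/53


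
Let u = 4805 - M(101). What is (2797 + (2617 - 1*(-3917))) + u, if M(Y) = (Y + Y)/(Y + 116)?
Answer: 3067310/217 ≈ 14135.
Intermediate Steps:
M(Y) = 2*Y/(116 + Y) (M(Y) = (2*Y)/(116 + Y) = 2*Y/(116 + Y))
u = 1042483/217 (u = 4805 - 2*101/(116 + 101) = 4805 - 2*101/217 = 4805 - 1*202/217 = 4805 - 202/217 = 1042483/217 ≈ 4804.1)
(2797 + (2617 - 1*(-3917))) + u = (2797 + (2617 - 1*(-3917))) + 1042483/217 = (2797 + (2617 + 3917)) + 1042483/217 = (2797 + 6534) + 1042483/217 = 9331 + 1042483/217 = 3067310/217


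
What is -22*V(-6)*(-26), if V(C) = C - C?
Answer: 0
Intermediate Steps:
V(C) = 0
-22*V(-6)*(-26) = -22*0*(-26) = 0*(-26) = 0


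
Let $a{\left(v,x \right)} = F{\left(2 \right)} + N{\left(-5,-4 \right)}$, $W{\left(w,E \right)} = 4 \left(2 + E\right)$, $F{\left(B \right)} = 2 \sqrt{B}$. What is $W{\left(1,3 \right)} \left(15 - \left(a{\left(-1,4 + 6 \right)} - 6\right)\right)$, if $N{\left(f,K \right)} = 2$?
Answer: $380 - 40 \sqrt{2} \approx 323.43$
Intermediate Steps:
$W{\left(w,E \right)} = 8 + 4 E$
$a{\left(v,x \right)} = 2 + 2 \sqrt{2}$ ($a{\left(v,x \right)} = 2 \sqrt{2} + 2 = 2 + 2 \sqrt{2}$)
$W{\left(1,3 \right)} \left(15 - \left(a{\left(-1,4 + 6 \right)} - 6\right)\right) = \left(8 + 4 \cdot 3\right) \left(15 - \left(\left(2 + 2 \sqrt{2}\right) - 6\right)\right) = \left(8 + 12\right) \left(15 - \left(\left(2 + 2 \sqrt{2}\right) - 6\right)\right) = 20 \left(15 - \left(-4 + 2 \sqrt{2}\right)\right) = 20 \left(15 + \left(4 - 2 \sqrt{2}\right)\right) = 20 \left(19 - 2 \sqrt{2}\right) = 380 - 40 \sqrt{2}$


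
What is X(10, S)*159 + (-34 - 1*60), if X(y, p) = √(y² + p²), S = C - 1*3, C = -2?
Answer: -94 + 795*√5 ≈ 1683.7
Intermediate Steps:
S = -5 (S = -2 - 1*3 = -2 - 3 = -5)
X(y, p) = √(p² + y²)
X(10, S)*159 + (-34 - 1*60) = √((-5)² + 10²)*159 + (-34 - 1*60) = √(25 + 100)*159 + (-34 - 60) = √125*159 - 94 = (5*√5)*159 - 94 = 795*√5 - 94 = -94 + 795*√5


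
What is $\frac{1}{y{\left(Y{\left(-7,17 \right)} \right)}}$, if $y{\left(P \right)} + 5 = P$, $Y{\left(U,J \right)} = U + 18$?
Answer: $\frac{1}{6} \approx 0.16667$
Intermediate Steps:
$Y{\left(U,J \right)} = 18 + U$
$y{\left(P \right)} = -5 + P$
$\frac{1}{y{\left(Y{\left(-7,17 \right)} \right)}} = \frac{1}{-5 + \left(18 - 7\right)} = \frac{1}{-5 + 11} = \frac{1}{6}$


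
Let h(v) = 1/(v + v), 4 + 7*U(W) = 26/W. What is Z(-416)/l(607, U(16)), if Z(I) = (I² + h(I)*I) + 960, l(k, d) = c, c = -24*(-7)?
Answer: 16573/16 ≈ 1035.8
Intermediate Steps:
U(W) = -4/7 + 26/(7*W) (U(W) = -4/7 + (26/W)/7 = -4/7 + 26/(7*W))
c = 168
h(v) = 1/(2*v)
l(k, d) = 168
Z(I) = 1921/2 + I² (Z(I) = (I² + (1/(2*I))*I) + 960 = (I² + ½) + 960 = (½ + I²) + 960 = 1921/2 + I²)
Z(-416)/l(607, U(16)) = (1921/2 + (-416)²)/168 = (1921/2 + 173056)*(1/168) = (348033/2)*(1/168) = 16573/16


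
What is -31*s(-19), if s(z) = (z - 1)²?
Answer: -12400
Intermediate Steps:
s(z) = (-1 + z)²
-31*s(-19) = -31*(-1 - 19)² = -31*(-20)² = -31*400 = -12400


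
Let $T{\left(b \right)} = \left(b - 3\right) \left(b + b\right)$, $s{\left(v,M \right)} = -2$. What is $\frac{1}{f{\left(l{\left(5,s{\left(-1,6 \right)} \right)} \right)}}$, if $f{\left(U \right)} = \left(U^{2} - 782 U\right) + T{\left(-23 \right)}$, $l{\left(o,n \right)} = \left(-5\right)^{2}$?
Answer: $- \frac{1}{17729} \approx -5.6405 \cdot 10^{-5}$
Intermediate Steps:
$l{\left(o,n \right)} = 25$
$T{\left(b \right)} = 2 b \left(-3 + b\right)$ ($T{\left(b \right)} = \left(-3 + b\right) 2 b = 2 b \left(-3 + b\right)$)
$f{\left(U \right)} = 1196 + U^{2} - 782 U$ ($f{\left(U \right)} = \left(U^{2} - 782 U\right) + 2 \left(-23\right) \left(-3 - 23\right) = \left(U^{2} - 782 U\right) + 2 \left(-23\right) \left(-26\right) = \left(U^{2} - 782 U\right) + 1196 = 1196 + U^{2} - 782 U$)
$\frac{1}{f{\left(l{\left(5,s{\left(-1,6 \right)} \right)} \right)}} = \frac{1}{1196 + 25^{2} - 19550} = \frac{1}{1196 + 625 - 19550} = \frac{1}{-17729} = - \frac{1}{17729}$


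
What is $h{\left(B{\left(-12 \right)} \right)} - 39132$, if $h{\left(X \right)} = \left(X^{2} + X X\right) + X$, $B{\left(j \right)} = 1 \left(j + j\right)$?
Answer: $-38004$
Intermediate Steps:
$B{\left(j \right)} = 2 j$ ($B{\left(j \right)} = 1 \cdot 2 j = 2 j$)
$h{\left(X \right)} = X + 2 X^{2}$ ($h{\left(X \right)} = \left(X^{2} + X^{2}\right) + X = 2 X^{2} + X = X + 2 X^{2}$)
$h{\left(B{\left(-12 \right)} \right)} - 39132 = 2 \left(-12\right) \left(1 + 2 \cdot 2 \left(-12\right)\right) - 39132 = - 24 \left(1 + 2 \left(-24\right)\right) - 39132 = - 24 \left(1 - 48\right) - 39132 = \left(-24\right) \left(-47\right) - 39132 = 1128 - 39132 = -38004$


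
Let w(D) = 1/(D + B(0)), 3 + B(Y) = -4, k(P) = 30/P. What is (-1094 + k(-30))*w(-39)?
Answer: 1095/46 ≈ 23.804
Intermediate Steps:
B(Y) = -7 (B(Y) = -3 - 4 = -7)
w(D) = 1/(-7 + D) (w(D) = 1/(D - 7) = 1/(-7 + D))
(-1094 + k(-30))*w(-39) = (-1094 + 30/(-30))/(-7 - 39) = (-1094 + 30*(-1/30))/(-46) = (-1094 - 1)*(-1/46) = -1095*(-1/46) = 1095/46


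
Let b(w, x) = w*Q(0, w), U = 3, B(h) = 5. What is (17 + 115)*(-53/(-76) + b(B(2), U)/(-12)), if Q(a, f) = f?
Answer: -3476/19 ≈ -182.95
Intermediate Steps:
b(w, x) = w² (b(w, x) = w*w = w²)
(17 + 115)*(-53/(-76) + b(B(2), U)/(-12)) = (17 + 115)*(-53/(-76) + 5²/(-12)) = 132*(-53*(-1/76) + 25*(-1/12)) = 132*(53/76 - 25/12) = 132*(-79/57) = -3476/19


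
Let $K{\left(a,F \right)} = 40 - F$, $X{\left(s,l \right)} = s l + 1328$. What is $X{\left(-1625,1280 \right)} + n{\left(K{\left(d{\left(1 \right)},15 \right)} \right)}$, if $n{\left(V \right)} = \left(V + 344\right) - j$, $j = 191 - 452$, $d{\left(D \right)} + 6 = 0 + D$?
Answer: $-2078042$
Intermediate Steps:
$d{\left(D \right)} = -6 + D$ ($d{\left(D \right)} = -6 + \left(0 + D\right) = -6 + D$)
$X{\left(s,l \right)} = 1328 + l s$ ($X{\left(s,l \right)} = l s + 1328 = 1328 + l s$)
$j = -261$ ($j = 191 - 452 = -261$)
$n{\left(V \right)} = 605 + V$ ($n{\left(V \right)} = \left(V + 344\right) - -261 = \left(344 + V\right) + 261 = 605 + V$)
$X{\left(-1625,1280 \right)} + n{\left(K{\left(d{\left(1 \right)},15 \right)} \right)} = \left(1328 + 1280 \left(-1625\right)\right) + \left(605 + \left(40 - 15\right)\right) = \left(1328 - 2080000\right) + \left(605 + \left(40 - 15\right)\right) = -2078672 + \left(605 + 25\right) = -2078672 + 630 = -2078042$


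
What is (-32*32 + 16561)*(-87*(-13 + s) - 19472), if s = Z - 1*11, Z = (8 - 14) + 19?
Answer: -287667555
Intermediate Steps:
Z = 13 (Z = -6 + 19 = 13)
s = 2 (s = 13 - 1*11 = 13 - 11 = 2)
(-32*32 + 16561)*(-87*(-13 + s) - 19472) = (-32*32 + 16561)*(-87*(-13 + 2) - 19472) = (-1024 + 16561)*(-87*(-11) - 19472) = 15537*(957 - 19472) = 15537*(-18515) = -287667555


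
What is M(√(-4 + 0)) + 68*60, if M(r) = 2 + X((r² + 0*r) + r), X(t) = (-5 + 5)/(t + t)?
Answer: 4082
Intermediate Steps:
X(t) = 0 (X(t) = 0/((2*t)) = 0*(1/(2*t)) = 0)
M(r) = 2 (M(r) = 2 + 0 = 2)
M(√(-4 + 0)) + 68*60 = 2 + 68*60 = 2 + 4080 = 4082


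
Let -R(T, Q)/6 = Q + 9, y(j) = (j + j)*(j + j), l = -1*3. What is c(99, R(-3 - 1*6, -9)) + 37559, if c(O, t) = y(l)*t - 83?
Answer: 37476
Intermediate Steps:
l = -3
y(j) = 4*j**2 (y(j) = (2*j)*(2*j) = 4*j**2)
R(T, Q) = -54 - 6*Q (R(T, Q) = -6*(Q + 9) = -6*(9 + Q) = -54 - 6*Q)
c(O, t) = -83 + 36*t (c(O, t) = (4*(-3)**2)*t - 83 = (4*9)*t - 83 = 36*t - 83 = -83 + 36*t)
c(99, R(-3 - 1*6, -9)) + 37559 = (-83 + 36*(-54 - 6*(-9))) + 37559 = (-83 + 36*(-54 + 54)) + 37559 = (-83 + 36*0) + 37559 = (-83 + 0) + 37559 = -83 + 37559 = 37476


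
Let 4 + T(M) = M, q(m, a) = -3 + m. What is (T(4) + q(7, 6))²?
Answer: 16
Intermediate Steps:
T(M) = -4 + M
(T(4) + q(7, 6))² = ((-4 + 4) + (-3 + 7))² = (0 + 4)² = 4² = 16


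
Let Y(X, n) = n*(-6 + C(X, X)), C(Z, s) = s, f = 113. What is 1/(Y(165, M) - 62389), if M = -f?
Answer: -1/80356 ≈ -1.2445e-5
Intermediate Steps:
M = -113 (M = -1*113 = -113)
Y(X, n) = n*(-6 + X)
1/(Y(165, M) - 62389) = 1/(-113*(-6 + 165) - 62389) = 1/(-113*159 - 62389) = 1/(-17967 - 62389) = 1/(-80356) = -1/80356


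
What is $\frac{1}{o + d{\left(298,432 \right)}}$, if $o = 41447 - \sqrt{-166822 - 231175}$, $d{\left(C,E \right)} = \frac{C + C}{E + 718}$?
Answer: $\frac{13703585725}{568111207334454} + \frac{330625 i \sqrt{397997}}{568111207334454} \approx 2.4121 \cdot 10^{-5} + 3.6715 \cdot 10^{-7} i$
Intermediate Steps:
$d{\left(C,E \right)} = \frac{2 C}{718 + E}$
$o = 41447 - i \sqrt{397997}$ ($o = 41447 - \sqrt{-397997} = 41447 - i \sqrt{397997} \approx 41447.0 - 630.87 i$)
$\frac{1}{o + d{\left(298,432 \right)}} = \frac{1}{\left(41447 - i \sqrt{397997}\right) + 2 \cdot 298 \frac{1}{718 + 432}} = \frac{1}{\left(41447 - i \sqrt{397997}\right) + 2 \cdot 298 \cdot \frac{1}{1150}} = \frac{1}{\left(41447 - i \sqrt{397997}\right) + \frac{298}{575}} = \frac{1}{\frac{23832323}{575} - i \sqrt{397997}}$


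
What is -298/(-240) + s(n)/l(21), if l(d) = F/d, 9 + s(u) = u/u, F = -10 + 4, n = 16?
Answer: 3509/120 ≈ 29.242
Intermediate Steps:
F = -6
s(u) = -8 (s(u) = -9 + u/u = -9 + 1 = -8)
l(d) = -6/d
-298/(-240) + s(n)/l(21) = -298/(-240) - 8/((-6/21)) = -298*(-1/240) - 8/((-6*1/21)) = 149/120 - 8/(-2/7) = 149/120 - 8*(-7/2) = 149/120 + 28 = 3509/120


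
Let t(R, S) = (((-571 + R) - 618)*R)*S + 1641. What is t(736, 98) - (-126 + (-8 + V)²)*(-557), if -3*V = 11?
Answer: -294000400/9 ≈ -3.2667e+7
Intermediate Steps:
t(R, S) = 1641 + R*S*(-1189 + R) (t(R, S) = ((-1189 + R)*R)*S + 1641 = (R*(-1189 + R))*S + 1641 = R*S*(-1189 + R) + 1641 = 1641 + R*S*(-1189 + R))
V = -11/3 (V = -⅓*11 = -11/3 ≈ -3.6667)
t(736, 98) - (-126 + (-8 + V)²)*(-557) = (1641 + 98*736² - 1189*736*98) - (-126 + (-8 - 11/3)²)*(-557) = (1641 + 98*541696 - 85760192) - (-126 + (-35/3)²)*(-557) = (1641 + 53086208 - 85760192) - (-126 + 1225/9)*(-557) = -32672343 - 91*(-557)/9 = -32672343 - 1*(-50687/9) = -32672343 + 50687/9 = -294000400/9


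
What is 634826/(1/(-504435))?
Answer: -320228453310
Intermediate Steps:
634826/(1/(-504435)) = 634826/(-1/504435) = 634826*(-504435) = -320228453310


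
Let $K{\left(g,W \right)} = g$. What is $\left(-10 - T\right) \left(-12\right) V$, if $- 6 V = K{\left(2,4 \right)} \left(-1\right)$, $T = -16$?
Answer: $-24$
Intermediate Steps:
$V = \frac{1}{3}$ ($V = - \frac{2 \left(-1\right)}{6} = \left(- \frac{1}{6}\right) \left(-2\right) = \frac{1}{3} \approx 0.33333$)
$\left(-10 - T\right) \left(-12\right) V = \left(-10 - -16\right) \left(-12\right) \frac{1}{3} = \left(-10 + 16\right) \left(-12\right) \frac{1}{3} = 6 \left(-12\right) \frac{1}{3} = \left(-72\right) \frac{1}{3} = -24$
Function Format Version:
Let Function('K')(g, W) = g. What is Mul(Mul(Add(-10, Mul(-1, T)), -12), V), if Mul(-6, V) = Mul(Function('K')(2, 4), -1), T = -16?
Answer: -24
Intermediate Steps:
V = Rational(1, 3) (V = Mul(Rational(-1, 6), Mul(2, -1)) = Mul(Rational(-1, 6), -2) = Rational(1, 3) ≈ 0.33333)
Mul(Mul(Add(-10, Mul(-1, T)), -12), V) = Mul(Mul(Add(-10, Mul(-1, -16)), -12), Rational(1, 3)) = Mul(Mul(Add(-10, 16), -12), Rational(1, 3)) = Mul(Mul(6, -12), Rational(1, 3)) = Mul(-72, Rational(1, 3)) = -24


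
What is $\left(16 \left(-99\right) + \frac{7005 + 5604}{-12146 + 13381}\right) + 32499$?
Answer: $\frac{38192634}{1235} \approx 30925.0$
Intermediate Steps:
$\left(16 \left(-99\right) + \frac{7005 + 5604}{-12146 + 13381}\right) + 32499 = \left(-1584 + \frac{12609}{1235}\right) + 32499 = - \frac{1943631}{1235} + 32499 = \frac{38192634}{1235}$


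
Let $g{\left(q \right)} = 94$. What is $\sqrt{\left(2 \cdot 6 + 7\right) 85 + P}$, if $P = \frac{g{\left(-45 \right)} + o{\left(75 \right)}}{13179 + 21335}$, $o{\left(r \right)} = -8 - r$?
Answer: $\frac{\sqrt{1923814536194}}{34514} \approx 40.187$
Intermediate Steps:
$P = \frac{11}{34514}$ ($P = \frac{94 - 83}{13179 + 21335} = \frac{94 - 83}{34514} = \left(94 - 83\right) \frac{1}{34514} = 11 \cdot \frac{1}{34514} = \frac{11}{34514} \approx 0.00031871$)
$\sqrt{\left(2 \cdot 6 + 7\right) 85 + P} = \sqrt{\left(2 \cdot 6 + 7\right) 85 + \frac{11}{34514}} = \sqrt{\left(12 + 7\right) 85 + \frac{11}{34514}} = \sqrt{19 \cdot 85 + \frac{11}{34514}} = \sqrt{1615 + \frac{11}{34514}} = \sqrt{\frac{55740121}{34514}} = \frac{\sqrt{1923814536194}}{34514}$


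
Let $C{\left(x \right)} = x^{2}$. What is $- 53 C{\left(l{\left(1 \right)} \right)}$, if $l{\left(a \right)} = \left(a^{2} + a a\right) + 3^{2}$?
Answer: $-6413$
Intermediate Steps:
$l{\left(a \right)} = 9 + 2 a^{2}$ ($l{\left(a \right)} = \left(a^{2} + a^{2}\right) + 9 = 2 a^{2} + 9 = 9 + 2 a^{2}$)
$- 53 C{\left(l{\left(1 \right)} \right)} = - 53 \left(9 + 2 \cdot 1^{2}\right)^{2} = - 53 \left(9 + 2 \cdot 1\right)^{2} = - 53 \left(9 + 2\right)^{2} = - 53 \cdot 11^{2} = \left(-53\right) 121 = -6413$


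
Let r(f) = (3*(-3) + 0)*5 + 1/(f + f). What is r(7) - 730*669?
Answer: -6837809/14 ≈ -4.8842e+5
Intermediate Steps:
r(f) = -45 + 1/(2*f) (r(f) = (-9 + 0)*5 + 1/(2*f) = -9*5 + 1/(2*f) = -45 + 1/(2*f))
r(7) - 730*669 = (-45 + (1/2)/7) - 730*669 = (-45 + (1/2)*(1/7)) - 488370 = (-45 + 1/14) - 488370 = -629/14 - 488370 = -6837809/14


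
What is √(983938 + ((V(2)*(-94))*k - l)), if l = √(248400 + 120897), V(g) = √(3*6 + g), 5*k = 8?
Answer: √(24598450 - 7520*√5 - 75*√41033)/5 ≈ 991.29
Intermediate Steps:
k = 8/5 (k = (⅕)*8 = 8/5 ≈ 1.6000)
V(g) = √(18 + g)
l = 3*√41033 (l = √369297 = 3*√41033 ≈ 607.70)
√(983938 + ((V(2)*(-94))*k - l)) = √(983938 + ((√(18 + 2)*(-94))*(8/5) - 3*√41033)) = √(983938 + ((√20*(-94))*(8/5) - 3*√41033)) = √(983938 + (((2*√5)*(-94))*(8/5) - 3*√41033)) = √(983938 + (-188*√5*(8/5) - 3*√41033)) = √(983938 + (-1504*√5/5 - 3*√41033)) = √(983938 + (-3*√41033 - 1504*√5/5)) = √(983938 - 3*√41033 - 1504*√5/5)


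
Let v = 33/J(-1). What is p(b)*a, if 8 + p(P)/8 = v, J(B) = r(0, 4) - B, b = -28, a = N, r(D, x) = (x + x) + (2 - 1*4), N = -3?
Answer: 552/7 ≈ 78.857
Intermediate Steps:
r(D, x) = -2 + 2*x (r(D, x) = 2*x + (2 - 4) = 2*x - 2 = -2 + 2*x)
a = -3
J(B) = 6 - B (J(B) = (-2 + 2*4) - B = (-2 + 8) - B = 6 - B)
v = 33/7 (v = 33/(6 - 1*(-1)) = 33/(6 + 1) = 33/7 ≈ 4.7143)
p(P) = -184/7 (p(P) = -64 + 8*(33/7) = -64 + 264/7 = -184/7)
p(b)*a = -184/7*(-3) = 552/7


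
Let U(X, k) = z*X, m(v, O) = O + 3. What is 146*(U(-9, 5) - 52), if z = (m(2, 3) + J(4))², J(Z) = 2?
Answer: -91688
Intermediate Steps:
m(v, O) = 3 + O
z = 64 (z = ((3 + 3) + 2)² = (6 + 2)² = 8² = 64)
U(X, k) = 64*X
146*(U(-9, 5) - 52) = 146*(64*(-9) - 52) = 146*(-576 - 52) = 146*(-628) = -91688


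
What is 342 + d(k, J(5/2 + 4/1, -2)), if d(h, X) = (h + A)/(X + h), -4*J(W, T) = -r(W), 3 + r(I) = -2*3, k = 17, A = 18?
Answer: 20318/59 ≈ 344.37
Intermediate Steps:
r(I) = -9 (r(I) = -3 - 2*3 = -3 - 6 = -9)
J(W, T) = -9/4 (J(W, T) = -(-1)*(-9)/4 = -1/4*9 = -9/4)
d(h, X) = (18 + h)/(X + h) (d(h, X) = (h + 18)/(X + h) = (18 + h)/(X + h))
342 + d(k, J(5/2 + 4/1, -2)) = 342 + (18 + 17)/(-9/4 + 17) = 342 + 35/(59/4) = 342 + (4/59)*35 = 342 + 140/59 = 20318/59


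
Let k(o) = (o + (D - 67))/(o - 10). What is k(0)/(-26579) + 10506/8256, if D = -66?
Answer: 33229663/26123360 ≈ 1.2720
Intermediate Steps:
k(o) = (-133 + o)/(-10 + o) (k(o) = (o + (-66 - 67))/(o - 10) = (o - 133)/(-10 + o) = (-133 + o)/(-10 + o))
k(0)/(-26579) + 10506/8256 = ((-133 + 0)/(-10 + 0))/(-26579) + 10506/8256 = (-133/(-10))*(-1/26579) + 10506*(1/8256) = -⅒*(-133)*(-1/26579) + 1751/1376 = (133/10)*(-1/26579) + 1751/1376 = -19/37970 + 1751/1376 = 33229663/26123360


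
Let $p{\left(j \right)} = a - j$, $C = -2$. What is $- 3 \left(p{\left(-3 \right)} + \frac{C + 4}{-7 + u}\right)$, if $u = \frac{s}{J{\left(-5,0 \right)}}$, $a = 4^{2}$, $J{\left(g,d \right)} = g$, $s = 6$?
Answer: $- \frac{2307}{41} \approx -56.268$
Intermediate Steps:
$a = 16$
$p{\left(j \right)} = 16 - j$
$u = - \frac{6}{5}$ ($u = \frac{6}{-5} = 6 \left(- \frac{1}{5}\right) = - \frac{6}{5} \approx -1.2$)
$- 3 \left(p{\left(-3 \right)} + \frac{C + 4}{-7 + u}\right) = - 3 \left(\left(16 - -3\right) + \frac{-2 + 4}{-7 - \frac{6}{5}}\right) = - 3 \left(\left(16 + 3\right) + \frac{2}{- \frac{41}{5}}\right) = - 3 \left(19 + 2 \left(- \frac{5}{41}\right)\right) = - 3 \left(19 - \frac{10}{41}\right) = \left(-3\right) \frac{769}{41} = - \frac{2307}{41}$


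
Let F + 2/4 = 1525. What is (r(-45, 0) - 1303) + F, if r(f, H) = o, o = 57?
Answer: 557/2 ≈ 278.50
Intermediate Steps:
F = 3049/2 (F = -½ + 1525 = 3049/2 ≈ 1524.5)
r(f, H) = 57
(r(-45, 0) - 1303) + F = (57 - 1303) + 3049/2 = -1246 + 3049/2 = 557/2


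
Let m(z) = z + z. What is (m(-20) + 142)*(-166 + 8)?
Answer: -16116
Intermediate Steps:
m(z) = 2*z
(m(-20) + 142)*(-166 + 8) = (2*(-20) + 142)*(-166 + 8) = (-40 + 142)*(-158) = 102*(-158) = -16116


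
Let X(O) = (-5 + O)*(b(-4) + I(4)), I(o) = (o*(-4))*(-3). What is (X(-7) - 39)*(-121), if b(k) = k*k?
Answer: 97647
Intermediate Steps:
I(o) = 12*o (I(o) = -4*o*(-3) = 12*o)
b(k) = k**2
X(O) = -320 + 64*O (X(O) = (-5 + O)*((-4)**2 + 12*4) = (-5 + O)*(16 + 48) = (-5 + O)*64 = -320 + 64*O)
(X(-7) - 39)*(-121) = ((-320 + 64*(-7)) - 39)*(-121) = ((-320 - 448) - 39)*(-121) = (-768 - 39)*(-121) = -807*(-121) = 97647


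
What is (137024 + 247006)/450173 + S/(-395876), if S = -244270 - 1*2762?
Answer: 65808849204/44553171637 ≈ 1.4771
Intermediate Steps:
S = -247032 (S = -244270 - 2762 = -247032)
(137024 + 247006)/450173 + S/(-395876) = (137024 + 247006)/450173 - 247032/(-395876) = 384030*(1/450173) - 247032*(-1/395876) = 384030/450173 + 61758/98969 = 65808849204/44553171637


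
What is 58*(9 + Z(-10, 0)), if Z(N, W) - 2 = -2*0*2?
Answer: 638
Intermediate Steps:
Z(N, W) = 2 (Z(N, W) = 2 - 2*0*2 = 2 + 0*2 = 2 + 0 = 2)
58*(9 + Z(-10, 0)) = 58*(9 + 2) = 58*11 = 638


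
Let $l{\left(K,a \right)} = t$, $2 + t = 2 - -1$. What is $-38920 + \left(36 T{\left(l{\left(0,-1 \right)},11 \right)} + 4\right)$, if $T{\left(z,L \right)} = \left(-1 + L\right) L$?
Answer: $-34956$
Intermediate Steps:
$t = 1$ ($t = -2 + \left(2 - -1\right) = -2 + \left(2 + 1\right) = -2 + 3 = 1$)
$l{\left(K,a \right)} = 1$
$T{\left(z,L \right)} = L \left(-1 + L\right)$
$-38920 + \left(36 T{\left(l{\left(0,-1 \right)},11 \right)} + 4\right) = -38920 + \left(36 \cdot 11 \left(-1 + 11\right) + 4\right) = -38920 + \left(36 \cdot 11 \cdot 10 + 4\right) = -38920 + \left(36 \cdot 110 + 4\right) = -38920 + \left(3960 + 4\right) = -38920 + 3964 = -34956$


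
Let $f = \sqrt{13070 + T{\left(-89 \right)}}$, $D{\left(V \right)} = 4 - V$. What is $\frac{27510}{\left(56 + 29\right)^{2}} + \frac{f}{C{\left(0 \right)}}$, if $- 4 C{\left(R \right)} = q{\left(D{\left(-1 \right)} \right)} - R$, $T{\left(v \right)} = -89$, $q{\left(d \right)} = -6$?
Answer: $\frac{5502}{1445} + \frac{2 \sqrt{12981}}{3} \approx 79.764$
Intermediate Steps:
$C{\left(R \right)} = \frac{3}{2} + \frac{R}{4}$ ($C{\left(R \right)} = - \frac{-6 - R}{4} = \frac{3}{2} + \frac{R}{4}$)
$f = \sqrt{12981}$ ($f = \sqrt{13070 - 89} = \sqrt{12981} \approx 113.93$)
$\frac{27510}{\left(56 + 29\right)^{2}} + \frac{f}{C{\left(0 \right)}} = \frac{27510}{\left(56 + 29\right)^{2}} + \frac{\sqrt{12981}}{\frac{3}{2} + \frac{1}{4} \cdot 0} = \frac{27510}{85^{2}} + \frac{\sqrt{12981}}{\frac{3}{2} + 0} = \frac{27510}{7225} + \frac{\sqrt{12981}}{\frac{3}{2}} = 27510 \cdot \frac{1}{7225} + \sqrt{12981} \cdot \frac{2}{3} = \frac{5502}{1445} + \frac{2 \sqrt{12981}}{3}$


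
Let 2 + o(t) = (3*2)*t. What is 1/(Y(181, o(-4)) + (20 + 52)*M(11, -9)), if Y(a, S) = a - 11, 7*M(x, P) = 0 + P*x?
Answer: -7/5938 ≈ -0.0011788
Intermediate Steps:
M(x, P) = P*x/7 (M(x, P) = (0 + P*x)/7 = (P*x)/7 = P*x/7)
o(t) = -2 + 6*t (o(t) = -2 + (3*2)*t = -2 + 6*t)
Y(a, S) = -11 + a
1/(Y(181, o(-4)) + (20 + 52)*M(11, -9)) = 1/((-11 + 181) + (20 + 52)*((1/7)*(-9)*11)) = 1/(170 + 72*(-99/7)) = 1/(170 - 7128/7) = 1/(-5938/7) = -7/5938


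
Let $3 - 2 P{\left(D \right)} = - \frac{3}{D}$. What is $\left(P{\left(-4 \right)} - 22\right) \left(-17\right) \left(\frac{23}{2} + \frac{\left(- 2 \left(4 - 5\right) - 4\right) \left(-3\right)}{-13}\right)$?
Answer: $\frac{814793}{208} \approx 3917.3$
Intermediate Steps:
$P{\left(D \right)} = \frac{3}{2} + \frac{3}{2 D}$ ($P{\left(D \right)} = \frac{3}{2} - \frac{\left(-3\right) \frac{1}{D}}{2} = \frac{3}{2} + \frac{3}{2 D}$)
$\left(P{\left(-4 \right)} - 22\right) \left(-17\right) \left(\frac{23}{2} + \frac{\left(- 2 \left(4 - 5\right) - 4\right) \left(-3\right)}{-13}\right) = \left(\frac{3 \left(1 - 4\right)}{2 \left(-4\right)} - 22\right) \left(-17\right) \left(\frac{23}{2} + \frac{\left(- 2 \left(4 - 5\right) - 4\right) \left(-3\right)}{-13}\right) = \left(\frac{3}{2} \left(- \frac{1}{4}\right) \left(-3\right) - 22\right) \left(-17\right) \left(23 \cdot \frac{1}{2} + \left(\left(-2\right) \left(-1\right) - 4\right) \left(-3\right) \left(- \frac{1}{13}\right)\right) = \left(\frac{9}{8} - 22\right) \left(-17\right) \left(\frac{23}{2} + \left(2 - 4\right) \left(-3\right) \left(- \frac{1}{13}\right)\right) = \left(- \frac{167}{8}\right) \left(-17\right) \left(\frac{23}{2} + \left(-2\right) \left(-3\right) \left(- \frac{1}{13}\right)\right) = \frac{2839 \left(\frac{23}{2} + 6 \left(- \frac{1}{13}\right)\right)}{8} = \frac{2839 \left(\frac{23}{2} - \frac{6}{13}\right)}{8} = \frac{2839}{8} \cdot \frac{287}{26} = \frac{814793}{208}$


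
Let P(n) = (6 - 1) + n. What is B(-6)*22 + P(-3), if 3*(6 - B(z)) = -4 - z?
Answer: 358/3 ≈ 119.33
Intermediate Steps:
B(z) = 22/3 + z/3 (B(z) = 6 - (-4 - z)/3 = 6 + (4/3 + z/3) = 22/3 + z/3)
P(n) = 5 + n
B(-6)*22 + P(-3) = (22/3 + (1/3)*(-6))*22 + (5 - 3) = (22/3 - 2)*22 + 2 = (16/3)*22 + 2 = 352/3 + 2 = 358/3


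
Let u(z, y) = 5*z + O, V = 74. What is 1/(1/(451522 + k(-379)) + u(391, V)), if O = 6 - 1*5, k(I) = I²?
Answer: 595163/1164138829 ≈ 0.00051125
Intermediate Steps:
O = 1 (O = 6 - 5 = 1)
u(z, y) = 1 + 5*z (u(z, y) = 5*z + 1 = 1 + 5*z)
1/(1/(451522 + k(-379)) + u(391, V)) = 1/(1/(451522 + (-379)²) + (1 + 5*391)) = 1/(1/(451522 + 143641) + (1 + 1955)) = 1/(1/595163 + 1956) = 1/(1164138829/595163) = 595163/1164138829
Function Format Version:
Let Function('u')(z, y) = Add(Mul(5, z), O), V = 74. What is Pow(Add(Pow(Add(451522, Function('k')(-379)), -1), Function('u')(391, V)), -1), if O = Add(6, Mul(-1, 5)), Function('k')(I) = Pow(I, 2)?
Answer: Rational(595163, 1164138829) ≈ 0.00051125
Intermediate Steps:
O = 1 (O = Add(6, -5) = 1)
Function('u')(z, y) = Add(1, Mul(5, z)) (Function('u')(z, y) = Add(Mul(5, z), 1) = Add(1, Mul(5, z)))
Pow(Add(Pow(Add(451522, Function('k')(-379)), -1), Function('u')(391, V)), -1) = Pow(Add(Pow(Add(451522, Pow(-379, 2)), -1), Add(1, Mul(5, 391))), -1) = Pow(Add(Pow(Add(451522, 143641), -1), Add(1, 1955)), -1) = Pow(Add(Pow(595163, -1), 1956), -1) = Pow(Add(Rational(1, 595163), 1956), -1) = Pow(Rational(1164138829, 595163), -1) = Rational(595163, 1164138829)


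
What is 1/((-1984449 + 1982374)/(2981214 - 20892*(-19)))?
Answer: -3378162/2075 ≈ -1628.0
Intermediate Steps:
1/((-1984449 + 1982374)/(2981214 - 20892*(-19))) = 1/(-2075/(2981214 + 396948)) = 1/(-2075/3378162) = -3378162/2075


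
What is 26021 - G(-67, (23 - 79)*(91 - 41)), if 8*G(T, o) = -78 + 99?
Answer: 208147/8 ≈ 26018.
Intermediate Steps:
G(T, o) = 21/8 (G(T, o) = (-78 + 99)/8 = (1/8)*21 = 21/8)
26021 - G(-67, (23 - 79)*(91 - 41)) = 26021 - 1*21/8 = 26021 - 21/8 = 208147/8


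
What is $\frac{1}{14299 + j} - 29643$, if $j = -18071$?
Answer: $- \frac{111813397}{3772} \approx -29643.0$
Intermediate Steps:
$\frac{1}{14299 + j} - 29643 = \frac{1}{14299 - 18071} - 29643 = \frac{1}{-3772} - 29643 = - \frac{1}{3772} - 29643 = - \frac{111813397}{3772}$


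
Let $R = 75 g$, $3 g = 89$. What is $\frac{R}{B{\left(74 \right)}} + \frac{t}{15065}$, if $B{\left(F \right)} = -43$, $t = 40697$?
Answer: $- \frac{31769654}{647795} \approx -49.043$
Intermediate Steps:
$g = \frac{89}{3}$ ($g = \frac{1}{3} \cdot 89 = \frac{89}{3} \approx 29.667$)
$R = 2225$ ($R = 75 \cdot \frac{89}{3} = 2225$)
$\frac{R}{B{\left(74 \right)}} + \frac{t}{15065} = \frac{2225}{-43} + \frac{40697}{15065} = 2225 \left(- \frac{1}{43}\right) + 40697 \cdot \frac{1}{15065} = - \frac{2225}{43} + \frac{40697}{15065} = - \frac{31769654}{647795}$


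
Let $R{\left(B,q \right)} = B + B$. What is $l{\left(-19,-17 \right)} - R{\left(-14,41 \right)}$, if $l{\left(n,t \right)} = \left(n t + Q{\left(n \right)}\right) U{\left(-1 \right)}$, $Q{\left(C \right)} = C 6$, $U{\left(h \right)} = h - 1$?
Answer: $-390$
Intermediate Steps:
$U{\left(h \right)} = -1 + h$ ($U{\left(h \right)} = h - 1 = -1 + h$)
$R{\left(B,q \right)} = 2 B$
$Q{\left(C \right)} = 6 C$
$l{\left(n,t \right)} = - 12 n - 2 n t$ ($l{\left(n,t \right)} = \left(n t + 6 n\right) \left(-1 - 1\right) = \left(6 n + n t\right) \left(-2\right) = - 12 n - 2 n t$)
$l{\left(-19,-17 \right)} - R{\left(-14,41 \right)} = 2 \left(-19\right) \left(-6 - -17\right) - 2 \left(-14\right) = 2 \left(-19\right) \left(-6 + 17\right) - -28 = 2 \left(-19\right) 11 + 28 = -418 + 28 = -390$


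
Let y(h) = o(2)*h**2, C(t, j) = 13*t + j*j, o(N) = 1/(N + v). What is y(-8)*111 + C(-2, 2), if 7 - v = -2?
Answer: 6862/11 ≈ 623.82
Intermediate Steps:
v = 9 (v = 7 - 1*(-2) = 7 + 2 = 9)
o(N) = 1/(9 + N) (o(N) = 1/(N + 9) = 1/(9 + N))
C(t, j) = j**2 + 13*t (C(t, j) = 13*t + j**2 = j**2 + 13*t)
y(h) = h**2/11 (y(h) = h**2/(9 + 2) = h**2/11)
y(-8)*111 + C(-2, 2) = ((1/11)*(-8)**2)*111 + (2**2 + 13*(-2)) = ((1/11)*64)*111 + (4 - 26) = (64/11)*111 - 22 = 7104/11 - 22 = 6862/11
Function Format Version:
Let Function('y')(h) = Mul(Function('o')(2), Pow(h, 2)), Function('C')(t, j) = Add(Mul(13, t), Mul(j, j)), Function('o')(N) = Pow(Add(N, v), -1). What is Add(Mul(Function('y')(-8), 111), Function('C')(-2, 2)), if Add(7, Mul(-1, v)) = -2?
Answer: Rational(6862, 11) ≈ 623.82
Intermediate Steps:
v = 9 (v = Add(7, Mul(-1, -2)) = Add(7, 2) = 9)
Function('o')(N) = Pow(Add(9, N), -1) (Function('o')(N) = Pow(Add(N, 9), -1) = Pow(Add(9, N), -1))
Function('C')(t, j) = Add(Pow(j, 2), Mul(13, t)) (Function('C')(t, j) = Add(Mul(13, t), Pow(j, 2)) = Add(Pow(j, 2), Mul(13, t)))
Function('y')(h) = Mul(Rational(1, 11), Pow(h, 2)) (Function('y')(h) = Mul(Pow(Add(9, 2), -1), Pow(h, 2)) = Mul(Pow(11, -1), Pow(h, 2)) = Mul(Rational(1, 11), Pow(h, 2)))
Add(Mul(Function('y')(-8), 111), Function('C')(-2, 2)) = Add(Mul(Mul(Rational(1, 11), Pow(-8, 2)), 111), Add(Pow(2, 2), Mul(13, -2))) = Add(Mul(Mul(Rational(1, 11), 64), 111), Add(4, -26)) = Add(Mul(Rational(64, 11), 111), -22) = Add(Rational(7104, 11), -22) = Rational(6862, 11)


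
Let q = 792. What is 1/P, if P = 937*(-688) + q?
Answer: -1/643864 ≈ -1.5531e-6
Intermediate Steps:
P = -643864 (P = 937*(-688) + 792 = -644656 + 792 = -643864)
1/P = 1/(-643864) = -1/643864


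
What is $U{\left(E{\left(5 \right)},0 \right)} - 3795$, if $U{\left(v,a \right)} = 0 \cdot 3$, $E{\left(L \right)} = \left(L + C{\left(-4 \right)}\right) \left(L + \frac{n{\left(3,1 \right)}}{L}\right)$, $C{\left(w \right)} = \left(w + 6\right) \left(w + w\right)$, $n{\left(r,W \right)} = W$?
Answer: $-3795$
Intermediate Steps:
$C{\left(w \right)} = 2 w \left(6 + w\right)$ ($C{\left(w \right)} = \left(6 + w\right) 2 w = 2 w \left(6 + w\right)$)
$E{\left(L \right)} = \left(-16 + L\right) \left(L + \frac{1}{L}\right)$ ($E{\left(L \right)} = \left(L + 2 \left(-4\right) \left(6 - 4\right)\right) \left(L + 1 \frac{1}{L}\right) = \left(L + 2 \left(-4\right) 2\right) \left(L + \frac{1}{L}\right) = \left(L - 16\right) \left(L + \frac{1}{L}\right) = \left(-16 + L\right) \left(L + \frac{1}{L}\right)$)
$U{\left(v,a \right)} = 0$
$U{\left(E{\left(5 \right)},0 \right)} - 3795 = 0 - 3795 = -3795$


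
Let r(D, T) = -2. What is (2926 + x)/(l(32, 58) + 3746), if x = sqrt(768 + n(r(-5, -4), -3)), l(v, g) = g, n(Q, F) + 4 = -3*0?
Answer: 1463/1902 + sqrt(191)/1902 ≈ 0.77646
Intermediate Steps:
n(Q, F) = -4 (n(Q, F) = -4 - 3*0 = -4 + 0 = -4)
x = 2*sqrt(191) (x = sqrt(768 - 4) = sqrt(764) = 2*sqrt(191) ≈ 27.641)
(2926 + x)/(l(32, 58) + 3746) = (2926 + 2*sqrt(191))/(58 + 3746) = (2926 + 2*sqrt(191))/3804 = (2926 + 2*sqrt(191))*(1/3804) = 1463/1902 + sqrt(191)/1902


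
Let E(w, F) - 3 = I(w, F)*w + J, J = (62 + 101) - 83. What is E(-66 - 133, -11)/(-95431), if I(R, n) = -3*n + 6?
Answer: 7678/95431 ≈ 0.080456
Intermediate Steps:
J = 80 (J = 163 - 83 = 80)
I(R, n) = 6 - 3*n
E(w, F) = 83 + w*(6 - 3*F) (E(w, F) = 3 + ((6 - 3*F)*w + 80) = 3 + (w*(6 - 3*F) + 80) = 3 + (80 + w*(6 - 3*F)) = 83 + w*(6 - 3*F))
E(-66 - 133, -11)/(-95431) = (83 - 3*(-66 - 133)*(-2 - 11))/(-95431) = (83 - 3*(-199)*(-13))*(-1/95431) = (83 - 7761)*(-1/95431) = -7678*(-1/95431) = 7678/95431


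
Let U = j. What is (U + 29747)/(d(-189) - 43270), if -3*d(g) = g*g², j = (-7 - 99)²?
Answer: 40983/2207153 ≈ 0.018568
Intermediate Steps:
j = 11236 (j = (-106)² = 11236)
d(g) = -g³/3 (d(g) = -g*g²/3 = -g³/3)
U = 11236
(U + 29747)/(d(-189) - 43270) = (11236 + 29747)/(-⅓*(-189)³ - 43270) = 40983/(-⅓*(-6751269) - 43270) = 40983/(2250423 - 43270) = 40983/2207153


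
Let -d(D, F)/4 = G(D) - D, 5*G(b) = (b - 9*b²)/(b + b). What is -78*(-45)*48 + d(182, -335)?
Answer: 849314/5 ≈ 1.6986e+5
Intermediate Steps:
G(b) = (b - 9*b²)/(10*b) (G(b) = ((b - 9*b²)/(b + b))/5 = ((b - 9*b²)/((2*b)))/5 = ((b - 9*b²)*(1/(2*b)))/5 = ((b - 9*b²)/(2*b))/5 = (b - 9*b²)/(10*b))
d(D, F) = -⅖ + 38*D/5 (d(D, F) = -4*((⅒ - 9*D/10) - D) = -4*(⅒ - 19*D/10) = -⅖ + 38*D/5)
-78*(-45)*48 + d(182, -335) = -78*(-45)*48 + (-⅖ + (38/5)*182) = 3510*48 + (-⅖ + 6916/5) = 168480 + 6914/5 = 849314/5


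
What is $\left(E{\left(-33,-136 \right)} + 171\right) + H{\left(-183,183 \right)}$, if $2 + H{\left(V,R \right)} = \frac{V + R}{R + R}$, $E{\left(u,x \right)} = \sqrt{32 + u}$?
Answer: $169 + i \approx 169.0 + 1.0 i$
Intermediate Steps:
$H{\left(V,R \right)} = -2 + \frac{R + V}{2 R}$ ($H{\left(V,R \right)} = -2 + \frac{V + R}{R + R} = -2 + \frac{R + V}{2 R}$)
$\left(E{\left(-33,-136 \right)} + 171\right) + H{\left(-183,183 \right)} = \left(\sqrt{32 - 33} + 171\right) + \frac{-183 - 549}{2 \cdot 183} = \left(\sqrt{-1} + 171\right) + \frac{1}{2} \cdot \frac{1}{183} \left(-183 - 549\right) = \left(i + 171\right) + \frac{1}{2} \cdot \frac{1}{183} \left(-732\right) = \left(171 + i\right) - 2 = 169 + i$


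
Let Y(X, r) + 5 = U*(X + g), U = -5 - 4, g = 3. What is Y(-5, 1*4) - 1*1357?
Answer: -1344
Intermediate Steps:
U = -9
Y(X, r) = -32 - 9*X (Y(X, r) = -5 - 9*(X + 3) = -5 - 9*(3 + X) = -5 + (-27 - 9*X) = -32 - 9*X)
Y(-5, 1*4) - 1*1357 = (-32 - 9*(-5)) - 1*1357 = (-32 + 45) - 1357 = 13 - 1357 = -1344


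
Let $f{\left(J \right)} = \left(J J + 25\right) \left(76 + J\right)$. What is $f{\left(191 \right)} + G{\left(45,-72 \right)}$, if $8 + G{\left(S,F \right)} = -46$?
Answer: $9747048$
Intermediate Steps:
$G{\left(S,F \right)} = -54$ ($G{\left(S,F \right)} = -8 - 46 = -54$)
$f{\left(J \right)} = \left(25 + J^{2}\right) \left(76 + J\right)$ ($f{\left(J \right)} = \left(J^{2} + 25\right) \left(76 + J\right) = \left(25 + J^{2}\right) \left(76 + J\right)$)
$f{\left(191 \right)} + G{\left(45,-72 \right)} = \left(1900 + 191^{3} + 25 \cdot 191 + 76 \cdot 191^{2}\right) - 54 = \left(1900 + 6967871 + 4775 + 76 \cdot 36481\right) - 54 = \left(1900 + 6967871 + 4775 + 2772556\right) - 54 = 9747102 - 54 = 9747048$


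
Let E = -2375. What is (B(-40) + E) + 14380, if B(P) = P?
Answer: 11965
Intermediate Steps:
(B(-40) + E) + 14380 = (-40 - 2375) + 14380 = -2415 + 14380 = 11965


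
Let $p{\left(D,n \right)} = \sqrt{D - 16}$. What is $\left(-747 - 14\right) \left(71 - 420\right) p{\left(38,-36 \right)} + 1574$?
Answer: $1574 + 265589 \sqrt{22} \approx 1.2473 \cdot 10^{6}$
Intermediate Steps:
$p{\left(D,n \right)} = \sqrt{-16 + D}$
$\left(-747 - 14\right) \left(71 - 420\right) p{\left(38,-36 \right)} + 1574 = \left(-747 - 14\right) \left(71 - 420\right) \sqrt{-16 + 38} + 1574 = \left(-761\right) \left(-349\right) \sqrt{22} + 1574 = 265589 \sqrt{22} + 1574 = 1574 + 265589 \sqrt{22}$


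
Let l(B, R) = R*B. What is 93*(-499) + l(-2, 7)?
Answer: -46421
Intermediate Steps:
l(B, R) = B*R
93*(-499) + l(-2, 7) = 93*(-499) - 2*7 = -46407 - 14 = -46421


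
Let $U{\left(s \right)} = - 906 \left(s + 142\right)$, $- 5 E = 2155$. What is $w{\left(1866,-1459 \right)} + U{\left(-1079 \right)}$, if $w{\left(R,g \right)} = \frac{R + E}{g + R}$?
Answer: $\frac{345512689}{407} \approx 8.4893 \cdot 10^{5}$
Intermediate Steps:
$E = -431$ ($E = \left(- \frac{1}{5}\right) 2155 = -431$)
$U{\left(s \right)} = -128652 - 906 s$ ($U{\left(s \right)} = - 906 \left(142 + s\right) = -128652 - 906 s$)
$w{\left(R,g \right)} = \frac{-431 + R}{R + g}$ ($w{\left(R,g \right)} = \frac{R - 431}{g + R} = \frac{-431 + R}{R + g}$)
$w{\left(1866,-1459 \right)} + U{\left(-1079 \right)} = \frac{-431 + 1866}{1866 - 1459} - -848922 = \frac{1}{407} \cdot 1435 + \left(-128652 + 977574\right) = \frac{1}{407} \cdot 1435 + 848922 = \frac{1435}{407} + 848922 = \frac{345512689}{407}$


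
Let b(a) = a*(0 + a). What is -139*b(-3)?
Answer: -1251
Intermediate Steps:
b(a) = a² (b(a) = a*a = a²)
-139*b(-3) = -139*(-3)² = -139*9 = -1251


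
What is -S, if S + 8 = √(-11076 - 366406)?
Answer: 8 - I*√377482 ≈ 8.0 - 614.4*I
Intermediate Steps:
S = -8 + I*√377482 (S = -8 + √(-11076 - 366406) = -8 + √(-377482) = -8 + I*√377482 ≈ -8.0 + 614.4*I)
-S = -(-8 + I*√377482) = 8 - I*√377482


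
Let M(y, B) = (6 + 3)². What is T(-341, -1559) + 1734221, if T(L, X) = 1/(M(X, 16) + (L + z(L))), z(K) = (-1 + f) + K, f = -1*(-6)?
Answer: 1033595715/596 ≈ 1.7342e+6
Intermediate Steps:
f = 6
M(y, B) = 81 (M(y, B) = 9² = 81)
z(K) = 5 + K (z(K) = (-1 + 6) + K = 5 + K)
T(L, X) = 1/(86 + 2*L) (T(L, X) = 1/(81 + (L + (5 + L))) = 1/(81 + (5 + 2*L)) = 1/(86 + 2*L))
T(-341, -1559) + 1734221 = 1/(2*(43 - 341)) + 1734221 = (½)/(-298) + 1734221 = (½)*(-1/298) + 1734221 = -1/596 + 1734221 = 1033595715/596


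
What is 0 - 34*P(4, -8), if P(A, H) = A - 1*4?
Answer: 0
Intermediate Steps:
P(A, H) = -4 + A (P(A, H) = A - 4 = -4 + A)
0 - 34*P(4, -8) = 0 - 34*(-4 + 4) = 0 - 34*0 = 0 + 0 = 0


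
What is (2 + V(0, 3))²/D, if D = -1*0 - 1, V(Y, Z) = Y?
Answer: -4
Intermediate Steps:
D = -1 (D = 0 - 1 = -1)
(2 + V(0, 3))²/D = (2 + 0)²/(-1) = 2²*(-1) = 4*(-1) = -4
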